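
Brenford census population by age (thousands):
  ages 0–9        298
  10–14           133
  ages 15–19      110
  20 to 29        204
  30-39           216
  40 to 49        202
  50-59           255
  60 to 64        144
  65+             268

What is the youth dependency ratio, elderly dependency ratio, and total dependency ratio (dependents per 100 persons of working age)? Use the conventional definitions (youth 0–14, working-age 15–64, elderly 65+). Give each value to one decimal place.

Youth dependency ratio: 38.1
Old-age dependency ratio: 23.7
Total dependency ratio: 61.8

0–14: 298 + 133 = 431
15–64: 110 + 204 + 216 + 202 + 255 + 144 = 1 131
65+: 268
Youth dependency ratio = 431 / 1 131 × 100 = 38.1
Old-age dependency ratio = 268 / 1 131 × 100 = 23.7
Total dependency ratio = (431 + 268) / 1 131 × 100 = 699 / 1 131 × 100 = 61.8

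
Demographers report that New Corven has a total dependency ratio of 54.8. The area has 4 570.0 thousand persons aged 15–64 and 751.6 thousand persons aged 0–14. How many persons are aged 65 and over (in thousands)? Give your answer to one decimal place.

Aged 65 and over: 1 752.8

Total dependency ratio = (youth + elderly) / working-age × 100
54.8 = (751.6 + E) / 4 570.0 × 100
⇒ 1 752.8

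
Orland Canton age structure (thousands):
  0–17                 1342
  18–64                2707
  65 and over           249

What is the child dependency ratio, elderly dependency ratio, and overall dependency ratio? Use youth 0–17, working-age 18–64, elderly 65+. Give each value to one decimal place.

Youth dependency ratio: 49.6
Old-age dependency ratio: 9.2
Total dependency ratio: 58.8

Youth dependency ratio = 1342 / 2707 × 100 = 49.6
Old-age dependency ratio = 249 / 2707 × 100 = 9.2
Total dependency ratio = (1342 + 249) / 2707 × 100 = 1591 / 2707 × 100 = 58.8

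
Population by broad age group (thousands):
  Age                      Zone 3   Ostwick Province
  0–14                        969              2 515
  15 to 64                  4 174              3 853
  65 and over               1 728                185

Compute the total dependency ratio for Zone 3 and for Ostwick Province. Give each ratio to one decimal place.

Zone 3: (969 + 1 728) / 4 174 × 100 = 2 697 / 4 174 × 100 = 64.6
Ostwick Province: (2 515 + 185) / 3 853 × 100 = 2 700 / 3 853 × 100 = 70.1

Zone 3: 64.6
Ostwick Province: 70.1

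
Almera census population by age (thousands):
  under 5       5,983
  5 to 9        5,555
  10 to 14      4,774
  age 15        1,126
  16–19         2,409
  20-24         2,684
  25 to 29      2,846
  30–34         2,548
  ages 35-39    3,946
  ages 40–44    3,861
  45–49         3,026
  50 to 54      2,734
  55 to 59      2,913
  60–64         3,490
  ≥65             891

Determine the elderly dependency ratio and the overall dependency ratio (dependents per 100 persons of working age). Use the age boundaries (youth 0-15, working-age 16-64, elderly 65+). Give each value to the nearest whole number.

0–15: 5,983 + 5,555 + 4,774 + 1,126 = 17,438
16–64: 2,409 + 2,684 + 2,846 + 2,548 + 3,946 + 3,861 + 3,026 + 2,734 + 2,913 + 3,490 = 30,457
65+: 891
Old-age dependency ratio = 891 / 30,457 × 100 = 3
Total dependency ratio = (17,438 + 891) / 30,457 × 100 = 18,329 / 30,457 × 100 = 60

Old-age dependency ratio: 3
Total dependency ratio: 60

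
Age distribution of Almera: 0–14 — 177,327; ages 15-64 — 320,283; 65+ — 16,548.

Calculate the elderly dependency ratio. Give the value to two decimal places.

Old-age dependency ratio = 16,548 / 320,283 × 100 = 5.17

Old-age dependency ratio: 5.17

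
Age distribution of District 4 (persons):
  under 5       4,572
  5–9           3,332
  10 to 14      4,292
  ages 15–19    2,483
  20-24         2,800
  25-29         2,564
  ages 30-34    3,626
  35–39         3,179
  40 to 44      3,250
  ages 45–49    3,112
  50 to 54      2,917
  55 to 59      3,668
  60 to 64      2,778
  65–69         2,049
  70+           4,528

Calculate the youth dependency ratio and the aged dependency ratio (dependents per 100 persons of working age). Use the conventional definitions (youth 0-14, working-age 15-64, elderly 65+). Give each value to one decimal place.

Youth dependency ratio: 40.1
Old-age dependency ratio: 21.7

0–14: 4,572 + 3,332 + 4,292 = 12,196
15–64: 2,483 + 2,800 + 2,564 + 3,626 + 3,179 + 3,250 + 3,112 + 2,917 + 3,668 + 2,778 = 30,377
65+: 2,049 + 4,528 = 6,577
Youth dependency ratio = 12,196 / 30,377 × 100 = 40.1
Old-age dependency ratio = 6,577 / 30,377 × 100 = 21.7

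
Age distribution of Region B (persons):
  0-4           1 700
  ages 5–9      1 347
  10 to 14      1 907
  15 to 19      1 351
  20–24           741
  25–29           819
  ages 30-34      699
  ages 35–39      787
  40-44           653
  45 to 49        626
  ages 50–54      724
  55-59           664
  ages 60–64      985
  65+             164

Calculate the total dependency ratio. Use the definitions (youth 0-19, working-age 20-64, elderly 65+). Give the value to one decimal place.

Total dependency ratio: 96.6

0–19: 1 700 + 1 347 + 1 907 + 1 351 = 6 305
20–64: 741 + 819 + 699 + 787 + 653 + 626 + 724 + 664 + 985 = 6 698
65+: 164
Total dependency ratio = (6 305 + 164) / 6 698 × 100 = 6 469 / 6 698 × 100 = 96.6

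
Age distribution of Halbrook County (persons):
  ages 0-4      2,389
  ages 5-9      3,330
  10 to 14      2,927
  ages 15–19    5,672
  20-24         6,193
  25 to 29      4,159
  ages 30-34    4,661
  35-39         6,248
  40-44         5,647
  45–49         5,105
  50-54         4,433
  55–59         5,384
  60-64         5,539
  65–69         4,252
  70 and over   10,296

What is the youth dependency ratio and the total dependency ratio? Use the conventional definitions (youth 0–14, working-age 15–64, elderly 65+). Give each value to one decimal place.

Youth dependency ratio: 16.3
Total dependency ratio: 43.7

0–14: 2,389 + 3,330 + 2,927 = 8,646
15–64: 5,672 + 6,193 + 4,159 + 4,661 + 6,248 + 5,647 + 5,105 + 4,433 + 5,384 + 5,539 = 53,041
65+: 4,252 + 10,296 = 14,548
Youth dependency ratio = 8,646 / 53,041 × 100 = 16.3
Total dependency ratio = (8,646 + 14,548) / 53,041 × 100 = 23,194 / 53,041 × 100 = 43.7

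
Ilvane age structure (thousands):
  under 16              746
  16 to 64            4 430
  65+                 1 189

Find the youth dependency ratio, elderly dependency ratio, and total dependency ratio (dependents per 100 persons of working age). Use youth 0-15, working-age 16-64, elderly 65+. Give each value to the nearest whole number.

Youth dependency ratio: 17
Old-age dependency ratio: 27
Total dependency ratio: 44

Youth dependency ratio = 746 / 4 430 × 100 = 17
Old-age dependency ratio = 1 189 / 4 430 × 100 = 27
Total dependency ratio = (746 + 1 189) / 4 430 × 100 = 1 935 / 4 430 × 100 = 44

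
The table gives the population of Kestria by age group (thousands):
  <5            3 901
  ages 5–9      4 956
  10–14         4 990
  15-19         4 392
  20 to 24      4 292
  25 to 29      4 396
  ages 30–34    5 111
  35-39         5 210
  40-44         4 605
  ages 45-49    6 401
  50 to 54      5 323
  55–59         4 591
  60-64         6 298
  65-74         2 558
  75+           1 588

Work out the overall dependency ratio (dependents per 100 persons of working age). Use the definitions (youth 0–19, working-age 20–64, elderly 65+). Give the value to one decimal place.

0–19: 3 901 + 4 956 + 4 990 + 4 392 = 18 239
20–64: 4 292 + 4 396 + 5 111 + 5 210 + 4 605 + 6 401 + 5 323 + 4 591 + 6 298 = 46 227
65+: 2 558 + 1 588 = 4 146
Total dependency ratio = (18 239 + 4 146) / 46 227 × 100 = 22 385 / 46 227 × 100 = 48.4

Total dependency ratio: 48.4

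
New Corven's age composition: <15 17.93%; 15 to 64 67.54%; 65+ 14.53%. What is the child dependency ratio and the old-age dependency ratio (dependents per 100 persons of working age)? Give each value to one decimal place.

Youth dependency ratio: 26.5
Old-age dependency ratio: 21.5

Youth dependency ratio = 17.93 / 67.54 × 100 = 26.5
Old-age dependency ratio = 14.53 / 67.54 × 100 = 21.5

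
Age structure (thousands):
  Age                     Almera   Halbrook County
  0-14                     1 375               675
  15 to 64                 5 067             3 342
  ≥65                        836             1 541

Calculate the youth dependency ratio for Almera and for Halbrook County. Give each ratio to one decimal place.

Almera: 1 375 / 5 067 × 100 = 27.1
Halbrook County: 675 / 3 342 × 100 = 20.2

Almera: 27.1
Halbrook County: 20.2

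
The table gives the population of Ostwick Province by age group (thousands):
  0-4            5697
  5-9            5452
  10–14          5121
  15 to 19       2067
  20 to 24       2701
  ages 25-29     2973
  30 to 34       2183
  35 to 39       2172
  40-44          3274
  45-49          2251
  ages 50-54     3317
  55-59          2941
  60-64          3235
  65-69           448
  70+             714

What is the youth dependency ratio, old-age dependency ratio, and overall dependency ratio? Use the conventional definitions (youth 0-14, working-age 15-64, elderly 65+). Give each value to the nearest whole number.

0–14: 5697 + 5452 + 5121 = 16270
15–64: 2067 + 2701 + 2973 + 2183 + 2172 + 3274 + 2251 + 3317 + 2941 + 3235 = 27114
65+: 448 + 714 = 1162
Youth dependency ratio = 16270 / 27114 × 100 = 60
Old-age dependency ratio = 1162 / 27114 × 100 = 4
Total dependency ratio = (16270 + 1162) / 27114 × 100 = 17432 / 27114 × 100 = 64

Youth dependency ratio: 60
Old-age dependency ratio: 4
Total dependency ratio: 64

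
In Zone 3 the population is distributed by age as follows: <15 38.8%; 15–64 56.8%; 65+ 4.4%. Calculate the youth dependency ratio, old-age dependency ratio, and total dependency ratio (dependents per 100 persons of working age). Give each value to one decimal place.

Youth dependency ratio = 38.8 / 56.8 × 100 = 68.3
Old-age dependency ratio = 4.4 / 56.8 × 100 = 7.7
Total dependency ratio = (38.8 + 4.4) / 56.8 × 100 = 43.2 / 56.8 × 100 = 76.1

Youth dependency ratio: 68.3
Old-age dependency ratio: 7.7
Total dependency ratio: 76.1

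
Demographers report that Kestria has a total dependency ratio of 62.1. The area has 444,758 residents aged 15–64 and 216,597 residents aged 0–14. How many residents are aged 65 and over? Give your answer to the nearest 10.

Aged 65 and over: 59,600

Total dependency ratio = (youth + elderly) / working-age × 100
62.1 = (216,597 + E) / 444,758 × 100
⇒ 59,600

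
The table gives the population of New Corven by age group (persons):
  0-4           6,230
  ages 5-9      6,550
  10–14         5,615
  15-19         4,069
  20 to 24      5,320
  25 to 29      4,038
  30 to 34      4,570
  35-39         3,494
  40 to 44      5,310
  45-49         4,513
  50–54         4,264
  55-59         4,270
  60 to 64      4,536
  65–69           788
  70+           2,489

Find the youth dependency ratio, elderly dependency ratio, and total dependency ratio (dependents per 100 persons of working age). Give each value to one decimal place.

0–14: 6,230 + 6,550 + 5,615 = 18,395
15–64: 4,069 + 5,320 + 4,038 + 4,570 + 3,494 + 5,310 + 4,513 + 4,264 + 4,270 + 4,536 = 44,384
65+: 788 + 2,489 = 3,277
Youth dependency ratio = 18,395 / 44,384 × 100 = 41.4
Old-age dependency ratio = 3,277 / 44,384 × 100 = 7.4
Total dependency ratio = (18,395 + 3,277) / 44,384 × 100 = 21,672 / 44,384 × 100 = 48.8

Youth dependency ratio: 41.4
Old-age dependency ratio: 7.4
Total dependency ratio: 48.8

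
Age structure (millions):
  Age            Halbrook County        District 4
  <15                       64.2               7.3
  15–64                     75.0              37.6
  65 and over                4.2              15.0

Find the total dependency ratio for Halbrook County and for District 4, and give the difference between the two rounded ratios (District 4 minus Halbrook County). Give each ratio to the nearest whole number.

Halbrook County: 91
District 4: 59
Difference: -32

Halbrook County: (64.2 + 4.2) / 75.0 × 100 = 68.4 / 75.0 × 100 = 91
District 4: (7.3 + 15.0) / 37.6 × 100 = 22.3 / 37.6 × 100 = 59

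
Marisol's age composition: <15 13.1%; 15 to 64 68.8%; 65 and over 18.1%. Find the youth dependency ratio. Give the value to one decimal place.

Youth dependency ratio: 19.0

Youth dependency ratio = 13.1 / 68.8 × 100 = 19.0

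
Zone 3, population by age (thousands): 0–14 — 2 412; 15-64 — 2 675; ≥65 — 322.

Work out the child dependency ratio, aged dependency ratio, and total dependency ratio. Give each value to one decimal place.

Youth dependency ratio = 2 412 / 2 675 × 100 = 90.2
Old-age dependency ratio = 322 / 2 675 × 100 = 12.0
Total dependency ratio = (2 412 + 322) / 2 675 × 100 = 2 734 / 2 675 × 100 = 102.2

Youth dependency ratio: 90.2
Old-age dependency ratio: 12.0
Total dependency ratio: 102.2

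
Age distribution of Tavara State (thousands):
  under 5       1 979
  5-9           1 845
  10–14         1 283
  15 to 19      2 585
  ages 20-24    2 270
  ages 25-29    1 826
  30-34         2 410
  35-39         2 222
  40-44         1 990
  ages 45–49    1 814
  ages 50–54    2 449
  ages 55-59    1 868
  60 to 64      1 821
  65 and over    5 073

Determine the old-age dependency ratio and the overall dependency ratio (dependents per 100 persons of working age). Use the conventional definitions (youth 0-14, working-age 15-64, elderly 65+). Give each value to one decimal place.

0–14: 1 979 + 1 845 + 1 283 = 5 107
15–64: 2 585 + 2 270 + 1 826 + 2 410 + 2 222 + 1 990 + 1 814 + 2 449 + 1 868 + 1 821 = 21 255
65+: 5 073
Old-age dependency ratio = 5 073 / 21 255 × 100 = 23.9
Total dependency ratio = (5 107 + 5 073) / 21 255 × 100 = 10 180 / 21 255 × 100 = 47.9

Old-age dependency ratio: 23.9
Total dependency ratio: 47.9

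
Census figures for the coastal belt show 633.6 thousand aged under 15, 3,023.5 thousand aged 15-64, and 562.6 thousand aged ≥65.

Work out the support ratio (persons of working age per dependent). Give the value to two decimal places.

Support ratio = 3,023.5 / (633.6 + 562.6) = 3,023.5 / 1,196.2 = 2.53

Support ratio: 2.53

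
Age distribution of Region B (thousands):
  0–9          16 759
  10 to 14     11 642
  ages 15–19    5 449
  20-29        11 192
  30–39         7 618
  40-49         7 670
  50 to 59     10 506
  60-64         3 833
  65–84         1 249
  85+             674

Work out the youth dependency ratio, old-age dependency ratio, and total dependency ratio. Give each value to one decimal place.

0–14: 16 759 + 11 642 = 28 401
15–64: 5 449 + 11 192 + 7 618 + 7 670 + 10 506 + 3 833 = 46 268
65+: 1 249 + 674 = 1 923
Youth dependency ratio = 28 401 / 46 268 × 100 = 61.4
Old-age dependency ratio = 1 923 / 46 268 × 100 = 4.2
Total dependency ratio = (28 401 + 1 923) / 46 268 × 100 = 30 324 / 46 268 × 100 = 65.5

Youth dependency ratio: 61.4
Old-age dependency ratio: 4.2
Total dependency ratio: 65.5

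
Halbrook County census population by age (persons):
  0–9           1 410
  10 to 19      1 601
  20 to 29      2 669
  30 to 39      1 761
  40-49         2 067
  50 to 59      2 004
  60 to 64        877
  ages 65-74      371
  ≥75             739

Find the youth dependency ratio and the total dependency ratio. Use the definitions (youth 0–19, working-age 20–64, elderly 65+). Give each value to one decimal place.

0–19: 1 410 + 1 601 = 3 011
20–64: 2 669 + 1 761 + 2 067 + 2 004 + 877 = 9 378
65+: 371 + 739 = 1 110
Youth dependency ratio = 3 011 / 9 378 × 100 = 32.1
Total dependency ratio = (3 011 + 1 110) / 9 378 × 100 = 4 121 / 9 378 × 100 = 43.9

Youth dependency ratio: 32.1
Total dependency ratio: 43.9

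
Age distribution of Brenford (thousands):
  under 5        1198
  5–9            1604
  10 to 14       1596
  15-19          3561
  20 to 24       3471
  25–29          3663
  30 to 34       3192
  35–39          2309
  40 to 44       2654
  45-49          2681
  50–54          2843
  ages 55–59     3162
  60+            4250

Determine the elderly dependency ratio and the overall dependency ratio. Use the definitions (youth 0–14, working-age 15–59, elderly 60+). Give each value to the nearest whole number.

0–14: 1198 + 1604 + 1596 = 4398
15–59: 3561 + 3471 + 3663 + 3192 + 2309 + 2654 + 2681 + 2843 + 3162 = 27536
60+: 4250
Old-age dependency ratio = 4250 / 27536 × 100 = 15
Total dependency ratio = (4398 + 4250) / 27536 × 100 = 8648 / 27536 × 100 = 31

Old-age dependency ratio: 15
Total dependency ratio: 31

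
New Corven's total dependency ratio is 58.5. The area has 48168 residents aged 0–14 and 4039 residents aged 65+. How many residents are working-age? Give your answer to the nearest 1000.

Total dependency ratio = (youth + elderly) / working-age × 100
58.5 = (48168 + 4039) / W × 100
⇒ 89000

Working-age: 89000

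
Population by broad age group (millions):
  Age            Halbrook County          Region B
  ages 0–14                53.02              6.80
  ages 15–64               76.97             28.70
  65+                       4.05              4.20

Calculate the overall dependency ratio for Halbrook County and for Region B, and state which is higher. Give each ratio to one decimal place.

Halbrook County: 74.1
Region B: 38.3
Higher: Halbrook County

Halbrook County: (53.02 + 4.05) / 76.97 × 100 = 57.07 / 76.97 × 100 = 74.1
Region B: (6.80 + 4.20) / 28.70 × 100 = 11.00 / 28.70 × 100 = 38.3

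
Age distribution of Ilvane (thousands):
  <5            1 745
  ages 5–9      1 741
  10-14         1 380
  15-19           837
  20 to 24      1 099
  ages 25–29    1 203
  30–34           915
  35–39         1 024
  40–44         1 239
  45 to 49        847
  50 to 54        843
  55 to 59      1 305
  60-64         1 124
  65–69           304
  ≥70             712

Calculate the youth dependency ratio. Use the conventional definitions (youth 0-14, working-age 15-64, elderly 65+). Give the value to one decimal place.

Youth dependency ratio: 46.6

0–14: 1 745 + 1 741 + 1 380 = 4 866
15–64: 837 + 1 099 + 1 203 + 915 + 1 024 + 1 239 + 847 + 843 + 1 305 + 1 124 = 10 436
65+: 304 + 712 = 1 016
Youth dependency ratio = 4 866 / 10 436 × 100 = 46.6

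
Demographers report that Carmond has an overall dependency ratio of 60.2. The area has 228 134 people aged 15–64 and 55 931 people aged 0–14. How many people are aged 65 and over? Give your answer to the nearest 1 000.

Total dependency ratio = (youth + elderly) / working-age × 100
60.2 = (55 931 + E) / 228 134 × 100
⇒ 81 000

Aged 65 and over: 81 000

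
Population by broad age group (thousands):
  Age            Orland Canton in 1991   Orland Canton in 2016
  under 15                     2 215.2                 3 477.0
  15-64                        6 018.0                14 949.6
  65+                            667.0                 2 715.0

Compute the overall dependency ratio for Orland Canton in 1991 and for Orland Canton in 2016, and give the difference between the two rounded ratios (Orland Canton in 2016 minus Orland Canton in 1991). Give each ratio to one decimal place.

Orland Canton in 1991: (2 215.2 + 667.0) / 6 018.0 × 100 = 2 882.2 / 6 018.0 × 100 = 47.9
Orland Canton in 2016: (3 477.0 + 2 715.0) / 14 949.6 × 100 = 6 192.0 / 14 949.6 × 100 = 41.4

Orland Canton in 1991: 47.9
Orland Canton in 2016: 41.4
Difference: -6.5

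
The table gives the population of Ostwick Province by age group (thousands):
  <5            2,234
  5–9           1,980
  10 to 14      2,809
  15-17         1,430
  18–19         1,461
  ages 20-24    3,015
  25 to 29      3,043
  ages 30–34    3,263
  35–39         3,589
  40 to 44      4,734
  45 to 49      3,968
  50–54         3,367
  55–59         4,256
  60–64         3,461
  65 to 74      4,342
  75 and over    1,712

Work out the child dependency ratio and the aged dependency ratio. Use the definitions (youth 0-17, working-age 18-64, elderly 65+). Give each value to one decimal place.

Youth dependency ratio: 24.7
Old-age dependency ratio: 17.7

0–17: 2,234 + 1,980 + 2,809 + 1,430 = 8,453
18–64: 1,461 + 3,015 + 3,043 + 3,263 + 3,589 + 4,734 + 3,968 + 3,367 + 4,256 + 3,461 = 34,157
65+: 4,342 + 1,712 = 6,054
Youth dependency ratio = 8,453 / 34,157 × 100 = 24.7
Old-age dependency ratio = 6,054 / 34,157 × 100 = 17.7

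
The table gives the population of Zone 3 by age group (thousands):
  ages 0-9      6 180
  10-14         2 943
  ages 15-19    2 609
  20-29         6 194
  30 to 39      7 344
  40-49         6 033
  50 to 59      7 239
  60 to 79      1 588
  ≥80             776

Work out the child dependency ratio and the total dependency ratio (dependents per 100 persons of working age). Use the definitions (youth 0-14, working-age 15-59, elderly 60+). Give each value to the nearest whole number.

0–14: 6 180 + 2 943 = 9 123
15–59: 2 609 + 6 194 + 7 344 + 6 033 + 7 239 = 29 419
60+: 1 588 + 776 = 2 364
Youth dependency ratio = 9 123 / 29 419 × 100 = 31
Total dependency ratio = (9 123 + 2 364) / 29 419 × 100 = 11 487 / 29 419 × 100 = 39

Youth dependency ratio: 31
Total dependency ratio: 39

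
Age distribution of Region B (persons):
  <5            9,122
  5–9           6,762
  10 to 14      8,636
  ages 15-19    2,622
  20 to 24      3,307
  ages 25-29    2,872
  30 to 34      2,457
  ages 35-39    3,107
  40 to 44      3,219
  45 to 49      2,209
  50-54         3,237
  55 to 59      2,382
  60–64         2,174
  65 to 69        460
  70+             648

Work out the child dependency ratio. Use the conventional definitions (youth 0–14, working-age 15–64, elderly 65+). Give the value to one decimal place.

Youth dependency ratio: 88.9

0–14: 9,122 + 6,762 + 8,636 = 24,520
15–64: 2,622 + 3,307 + 2,872 + 2,457 + 3,107 + 3,219 + 2,209 + 3,237 + 2,382 + 2,174 = 27,586
65+: 460 + 648 = 1,108
Youth dependency ratio = 24,520 / 27,586 × 100 = 88.9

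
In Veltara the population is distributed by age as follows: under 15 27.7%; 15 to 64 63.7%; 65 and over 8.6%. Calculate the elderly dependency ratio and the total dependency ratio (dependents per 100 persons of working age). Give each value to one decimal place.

Old-age dependency ratio: 13.5
Total dependency ratio: 57.0

Old-age dependency ratio = 8.6 / 63.7 × 100 = 13.5
Total dependency ratio = (27.7 + 8.6) / 63.7 × 100 = 36.3 / 63.7 × 100 = 57.0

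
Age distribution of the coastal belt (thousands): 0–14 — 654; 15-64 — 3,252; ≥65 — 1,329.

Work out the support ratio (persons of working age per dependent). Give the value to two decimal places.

Support ratio: 1.64

Support ratio = 3,252 / (654 + 1,329) = 3,252 / 1,983 = 1.64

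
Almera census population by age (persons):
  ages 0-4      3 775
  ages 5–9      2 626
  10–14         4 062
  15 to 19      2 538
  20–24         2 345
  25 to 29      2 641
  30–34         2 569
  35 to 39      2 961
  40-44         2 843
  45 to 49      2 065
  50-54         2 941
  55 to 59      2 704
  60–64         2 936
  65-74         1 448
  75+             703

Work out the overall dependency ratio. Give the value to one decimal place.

Total dependency ratio: 47.5

0–14: 3 775 + 2 626 + 4 062 = 10 463
15–64: 2 538 + 2 345 + 2 641 + 2 569 + 2 961 + 2 843 + 2 065 + 2 941 + 2 704 + 2 936 = 26 543
65+: 1 448 + 703 = 2 151
Total dependency ratio = (10 463 + 2 151) / 26 543 × 100 = 12 614 / 26 543 × 100 = 47.5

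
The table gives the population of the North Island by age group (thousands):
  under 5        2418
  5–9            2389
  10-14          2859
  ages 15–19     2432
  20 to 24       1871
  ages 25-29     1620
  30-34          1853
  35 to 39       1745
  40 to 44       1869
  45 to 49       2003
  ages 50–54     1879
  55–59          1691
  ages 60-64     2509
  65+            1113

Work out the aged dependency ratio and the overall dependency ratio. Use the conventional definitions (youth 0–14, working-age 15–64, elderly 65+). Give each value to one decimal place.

0–14: 2418 + 2389 + 2859 = 7666
15–64: 2432 + 1871 + 1620 + 1853 + 1745 + 1869 + 2003 + 1879 + 1691 + 2509 = 19472
65+: 1113
Old-age dependency ratio = 1113 / 19472 × 100 = 5.7
Total dependency ratio = (7666 + 1113) / 19472 × 100 = 8779 / 19472 × 100 = 45.1

Old-age dependency ratio: 5.7
Total dependency ratio: 45.1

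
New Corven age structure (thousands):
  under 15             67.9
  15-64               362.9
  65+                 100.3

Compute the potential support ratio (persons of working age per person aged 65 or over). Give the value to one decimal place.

Potential support ratio: 3.6

Potential support ratio = 362.9 / 100.3 = 3.6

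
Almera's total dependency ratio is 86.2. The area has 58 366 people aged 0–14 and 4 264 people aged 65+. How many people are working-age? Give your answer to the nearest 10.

Total dependency ratio = (youth + elderly) / working-age × 100
86.2 = (58 366 + 4 264) / W × 100
⇒ 72 660

Working-age: 72 660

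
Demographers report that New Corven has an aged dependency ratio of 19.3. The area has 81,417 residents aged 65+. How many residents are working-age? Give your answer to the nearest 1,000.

Working-age: 422,000

Old-age dependency ratio = elderly / working-age × 100
19.3 = 81,417 / W × 100
⇒ 422,000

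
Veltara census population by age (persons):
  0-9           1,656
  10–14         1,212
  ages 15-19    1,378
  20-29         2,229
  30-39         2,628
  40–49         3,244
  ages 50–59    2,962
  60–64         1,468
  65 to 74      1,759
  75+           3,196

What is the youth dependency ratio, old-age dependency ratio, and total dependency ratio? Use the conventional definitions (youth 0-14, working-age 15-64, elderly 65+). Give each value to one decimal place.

Youth dependency ratio: 20.6
Old-age dependency ratio: 35.6
Total dependency ratio: 56.2

0–14: 1,656 + 1,212 = 2,868
15–64: 1,378 + 2,229 + 2,628 + 3,244 + 2,962 + 1,468 = 13,909
65+: 1,759 + 3,196 = 4,955
Youth dependency ratio = 2,868 / 13,909 × 100 = 20.6
Old-age dependency ratio = 4,955 / 13,909 × 100 = 35.6
Total dependency ratio = (2,868 + 4,955) / 13,909 × 100 = 7,823 / 13,909 × 100 = 56.2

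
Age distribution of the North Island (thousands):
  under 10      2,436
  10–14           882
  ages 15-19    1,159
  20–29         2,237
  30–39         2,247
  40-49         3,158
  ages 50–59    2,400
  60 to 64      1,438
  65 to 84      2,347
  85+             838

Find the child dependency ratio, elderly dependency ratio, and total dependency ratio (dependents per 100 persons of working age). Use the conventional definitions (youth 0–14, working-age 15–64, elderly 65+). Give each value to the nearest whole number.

0–14: 2,436 + 882 = 3,318
15–64: 1,159 + 2,237 + 2,247 + 3,158 + 2,400 + 1,438 = 12,639
65+: 2,347 + 838 = 3,185
Youth dependency ratio = 3,318 / 12,639 × 100 = 26
Old-age dependency ratio = 3,185 / 12,639 × 100 = 25
Total dependency ratio = (3,318 + 3,185) / 12,639 × 100 = 6,503 / 12,639 × 100 = 51

Youth dependency ratio: 26
Old-age dependency ratio: 25
Total dependency ratio: 51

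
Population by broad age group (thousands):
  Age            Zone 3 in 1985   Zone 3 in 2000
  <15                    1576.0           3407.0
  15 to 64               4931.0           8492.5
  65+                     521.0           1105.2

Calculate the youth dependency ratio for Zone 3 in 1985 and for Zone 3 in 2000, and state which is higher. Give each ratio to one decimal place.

Zone 3 in 1985: 1576.0 / 4931.0 × 100 = 32.0
Zone 3 in 2000: 3407.0 / 8492.5 × 100 = 40.1

Zone 3 in 1985: 32.0
Zone 3 in 2000: 40.1
Higher: Zone 3 in 2000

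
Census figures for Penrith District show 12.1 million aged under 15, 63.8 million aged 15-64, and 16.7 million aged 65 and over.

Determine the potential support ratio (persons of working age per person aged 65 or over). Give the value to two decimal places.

Potential support ratio = 63.8 / 16.7 = 3.82

Potential support ratio: 3.82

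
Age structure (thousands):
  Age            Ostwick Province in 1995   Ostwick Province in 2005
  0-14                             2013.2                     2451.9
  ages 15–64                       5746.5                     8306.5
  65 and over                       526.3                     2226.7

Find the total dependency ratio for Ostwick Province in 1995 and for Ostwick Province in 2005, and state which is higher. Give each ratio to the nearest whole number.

Ostwick Province in 1995: (2013.2 + 526.3) / 5746.5 × 100 = 2539.5 / 5746.5 × 100 = 44
Ostwick Province in 2005: (2451.9 + 2226.7) / 8306.5 × 100 = 4678.6 / 8306.5 × 100 = 56

Ostwick Province in 1995: 44
Ostwick Province in 2005: 56
Higher: Ostwick Province in 2005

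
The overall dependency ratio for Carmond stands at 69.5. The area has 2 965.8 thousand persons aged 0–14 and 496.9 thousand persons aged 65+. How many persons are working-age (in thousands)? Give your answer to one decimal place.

Total dependency ratio = (youth + elderly) / working-age × 100
69.5 = (2 965.8 + 496.9) / W × 100
⇒ 4 982.3

Working-age: 4 982.3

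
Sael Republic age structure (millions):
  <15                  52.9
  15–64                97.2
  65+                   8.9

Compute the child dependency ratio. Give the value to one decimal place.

Youth dependency ratio = 52.9 / 97.2 × 100 = 54.4

Youth dependency ratio: 54.4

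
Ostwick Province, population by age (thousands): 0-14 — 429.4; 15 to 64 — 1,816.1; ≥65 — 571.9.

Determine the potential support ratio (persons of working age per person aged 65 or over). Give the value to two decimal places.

Potential support ratio = 1,816.1 / 571.9 = 3.18

Potential support ratio: 3.18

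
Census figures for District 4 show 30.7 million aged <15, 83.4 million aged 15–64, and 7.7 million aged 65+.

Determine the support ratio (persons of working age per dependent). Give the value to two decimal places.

Support ratio = 83.4 / (30.7 + 7.7) = 83.4 / 38.4 = 2.17

Support ratio: 2.17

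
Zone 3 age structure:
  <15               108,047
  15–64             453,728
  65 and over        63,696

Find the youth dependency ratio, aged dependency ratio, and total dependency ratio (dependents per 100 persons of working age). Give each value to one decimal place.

Youth dependency ratio = 108,047 / 453,728 × 100 = 23.8
Old-age dependency ratio = 63,696 / 453,728 × 100 = 14.0
Total dependency ratio = (108,047 + 63,696) / 453,728 × 100 = 171,743 / 453,728 × 100 = 37.9

Youth dependency ratio: 23.8
Old-age dependency ratio: 14.0
Total dependency ratio: 37.9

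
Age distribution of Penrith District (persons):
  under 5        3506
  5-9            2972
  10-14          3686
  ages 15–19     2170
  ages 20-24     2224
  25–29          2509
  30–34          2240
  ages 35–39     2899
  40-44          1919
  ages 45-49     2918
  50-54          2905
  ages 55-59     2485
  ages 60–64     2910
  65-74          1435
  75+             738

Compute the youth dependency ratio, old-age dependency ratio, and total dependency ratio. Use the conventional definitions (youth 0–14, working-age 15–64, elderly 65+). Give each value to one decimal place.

0–14: 3506 + 2972 + 3686 = 10164
15–64: 2170 + 2224 + 2509 + 2240 + 2899 + 1919 + 2918 + 2905 + 2485 + 2910 = 25179
65+: 1435 + 738 = 2173
Youth dependency ratio = 10164 / 25179 × 100 = 40.4
Old-age dependency ratio = 2173 / 25179 × 100 = 8.6
Total dependency ratio = (10164 + 2173) / 25179 × 100 = 12337 / 25179 × 100 = 49.0

Youth dependency ratio: 40.4
Old-age dependency ratio: 8.6
Total dependency ratio: 49.0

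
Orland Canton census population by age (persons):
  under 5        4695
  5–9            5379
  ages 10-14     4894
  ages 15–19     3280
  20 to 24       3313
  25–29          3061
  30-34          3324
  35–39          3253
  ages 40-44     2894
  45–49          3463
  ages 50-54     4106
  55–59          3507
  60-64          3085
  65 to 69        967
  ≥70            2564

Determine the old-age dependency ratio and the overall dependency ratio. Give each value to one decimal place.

Old-age dependency ratio: 10.6
Total dependency ratio: 55.6

0–14: 4695 + 5379 + 4894 = 14968
15–64: 3280 + 3313 + 3061 + 3324 + 3253 + 2894 + 3463 + 4106 + 3507 + 3085 = 33286
65+: 967 + 2564 = 3531
Old-age dependency ratio = 3531 / 33286 × 100 = 10.6
Total dependency ratio = (14968 + 3531) / 33286 × 100 = 18499 / 33286 × 100 = 55.6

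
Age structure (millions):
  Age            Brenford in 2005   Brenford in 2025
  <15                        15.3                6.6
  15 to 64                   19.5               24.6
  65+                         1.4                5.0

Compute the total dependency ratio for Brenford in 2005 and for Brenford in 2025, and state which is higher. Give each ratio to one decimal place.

Brenford in 2005: (15.3 + 1.4) / 19.5 × 100 = 16.7 / 19.5 × 100 = 85.6
Brenford in 2025: (6.6 + 5.0) / 24.6 × 100 = 11.6 / 24.6 × 100 = 47.2

Brenford in 2005: 85.6
Brenford in 2025: 47.2
Higher: Brenford in 2005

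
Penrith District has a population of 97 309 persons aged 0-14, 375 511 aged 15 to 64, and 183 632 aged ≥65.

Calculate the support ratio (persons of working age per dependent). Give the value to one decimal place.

Support ratio: 1.3

Support ratio = 375 511 / (97 309 + 183 632) = 375 511 / 280 941 = 1.3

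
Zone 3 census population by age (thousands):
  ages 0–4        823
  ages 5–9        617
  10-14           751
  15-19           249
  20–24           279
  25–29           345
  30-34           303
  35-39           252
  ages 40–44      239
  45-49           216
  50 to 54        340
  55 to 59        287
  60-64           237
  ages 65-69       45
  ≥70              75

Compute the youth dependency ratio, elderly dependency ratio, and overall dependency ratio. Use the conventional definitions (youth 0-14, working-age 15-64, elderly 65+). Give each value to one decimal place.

0–14: 823 + 617 + 751 = 2191
15–64: 249 + 279 + 345 + 303 + 252 + 239 + 216 + 340 + 287 + 237 = 2747
65+: 45 + 75 = 120
Youth dependency ratio = 2191 / 2747 × 100 = 79.8
Old-age dependency ratio = 120 / 2747 × 100 = 4.4
Total dependency ratio = (2191 + 120) / 2747 × 100 = 2311 / 2747 × 100 = 84.1

Youth dependency ratio: 79.8
Old-age dependency ratio: 4.4
Total dependency ratio: 84.1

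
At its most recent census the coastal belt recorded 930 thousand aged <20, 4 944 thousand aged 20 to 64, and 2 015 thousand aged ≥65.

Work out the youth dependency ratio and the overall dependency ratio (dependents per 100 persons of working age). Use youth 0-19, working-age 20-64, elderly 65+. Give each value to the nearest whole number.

Youth dependency ratio: 19
Total dependency ratio: 60

Youth dependency ratio = 930 / 4 944 × 100 = 19
Total dependency ratio = (930 + 2 015) / 4 944 × 100 = 2 945 / 4 944 × 100 = 60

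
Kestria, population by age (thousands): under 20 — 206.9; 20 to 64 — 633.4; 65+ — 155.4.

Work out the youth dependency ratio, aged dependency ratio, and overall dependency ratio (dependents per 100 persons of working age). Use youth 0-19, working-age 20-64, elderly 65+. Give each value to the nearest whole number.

Youth dependency ratio: 33
Old-age dependency ratio: 25
Total dependency ratio: 57

Youth dependency ratio = 206.9 / 633.4 × 100 = 33
Old-age dependency ratio = 155.4 / 633.4 × 100 = 25
Total dependency ratio = (206.9 + 155.4) / 633.4 × 100 = 362.3 / 633.4 × 100 = 57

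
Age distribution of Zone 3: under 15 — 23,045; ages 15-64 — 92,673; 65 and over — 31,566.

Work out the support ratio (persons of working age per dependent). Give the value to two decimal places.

Support ratio: 1.70

Support ratio = 92,673 / (23,045 + 31,566) = 92,673 / 54,611 = 1.70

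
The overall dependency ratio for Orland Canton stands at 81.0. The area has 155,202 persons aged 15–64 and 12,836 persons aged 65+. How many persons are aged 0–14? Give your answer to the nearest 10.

Aged 0–14: 112,880

Total dependency ratio = (youth + elderly) / working-age × 100
81.0 = (Y + 12,836) / 155,202 × 100
⇒ 112,880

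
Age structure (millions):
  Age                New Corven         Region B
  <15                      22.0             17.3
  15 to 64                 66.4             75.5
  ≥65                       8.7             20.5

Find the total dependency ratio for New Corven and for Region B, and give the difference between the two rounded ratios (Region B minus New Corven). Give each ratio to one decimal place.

New Corven: (22.0 + 8.7) / 66.4 × 100 = 30.7 / 66.4 × 100 = 46.2
Region B: (17.3 + 20.5) / 75.5 × 100 = 37.8 / 75.5 × 100 = 50.1

New Corven: 46.2
Region B: 50.1
Difference: +3.9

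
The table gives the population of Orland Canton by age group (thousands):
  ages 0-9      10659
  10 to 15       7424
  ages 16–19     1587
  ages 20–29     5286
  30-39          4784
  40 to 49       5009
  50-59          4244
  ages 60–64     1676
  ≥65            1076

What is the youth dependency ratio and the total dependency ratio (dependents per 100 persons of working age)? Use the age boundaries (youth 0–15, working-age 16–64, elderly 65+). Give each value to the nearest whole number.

0–15: 10659 + 7424 = 18083
16–64: 1587 + 5286 + 4784 + 5009 + 4244 + 1676 = 22586
65+: 1076
Youth dependency ratio = 18083 / 22586 × 100 = 80
Total dependency ratio = (18083 + 1076) / 22586 × 100 = 19159 / 22586 × 100 = 85

Youth dependency ratio: 80
Total dependency ratio: 85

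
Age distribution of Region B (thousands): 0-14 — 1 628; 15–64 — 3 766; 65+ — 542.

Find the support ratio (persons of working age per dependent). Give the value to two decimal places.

Support ratio = 3 766 / (1 628 + 542) = 3 766 / 2 170 = 1.74

Support ratio: 1.74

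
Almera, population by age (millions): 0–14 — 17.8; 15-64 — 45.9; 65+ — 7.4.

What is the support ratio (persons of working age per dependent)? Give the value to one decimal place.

Support ratio: 1.8

Support ratio = 45.9 / (17.8 + 7.4) = 45.9 / 25.2 = 1.8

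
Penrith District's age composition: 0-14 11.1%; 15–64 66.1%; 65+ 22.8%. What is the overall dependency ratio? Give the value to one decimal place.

Total dependency ratio = (11.1 + 22.8) / 66.1 × 100 = 33.9 / 66.1 × 100 = 51.3

Total dependency ratio: 51.3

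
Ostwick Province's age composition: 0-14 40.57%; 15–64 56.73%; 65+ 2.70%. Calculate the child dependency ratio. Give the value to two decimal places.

Youth dependency ratio = 40.57 / 56.73 × 100 = 71.51

Youth dependency ratio: 71.51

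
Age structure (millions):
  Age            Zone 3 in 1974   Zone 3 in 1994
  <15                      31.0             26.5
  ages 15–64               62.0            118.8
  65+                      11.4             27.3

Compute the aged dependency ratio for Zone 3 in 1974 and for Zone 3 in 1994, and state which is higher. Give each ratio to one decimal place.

Zone 3 in 1974: 18.4
Zone 3 in 1994: 23.0
Higher: Zone 3 in 1994

Zone 3 in 1974: 11.4 / 62.0 × 100 = 18.4
Zone 3 in 1994: 27.3 / 118.8 × 100 = 23.0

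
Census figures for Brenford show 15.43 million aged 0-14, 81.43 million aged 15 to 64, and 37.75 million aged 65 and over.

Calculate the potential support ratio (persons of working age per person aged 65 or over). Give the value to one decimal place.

Potential support ratio = 81.43 / 37.75 = 2.2

Potential support ratio: 2.2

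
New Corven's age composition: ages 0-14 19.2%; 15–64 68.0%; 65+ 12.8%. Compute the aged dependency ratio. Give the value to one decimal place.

Old-age dependency ratio: 18.8

Old-age dependency ratio = 12.8 / 68.0 × 100 = 18.8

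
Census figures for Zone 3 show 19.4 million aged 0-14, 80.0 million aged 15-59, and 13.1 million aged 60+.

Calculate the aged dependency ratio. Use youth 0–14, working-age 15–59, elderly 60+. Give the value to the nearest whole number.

Old-age dependency ratio: 16

Old-age dependency ratio = 13.1 / 80.0 × 100 = 16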